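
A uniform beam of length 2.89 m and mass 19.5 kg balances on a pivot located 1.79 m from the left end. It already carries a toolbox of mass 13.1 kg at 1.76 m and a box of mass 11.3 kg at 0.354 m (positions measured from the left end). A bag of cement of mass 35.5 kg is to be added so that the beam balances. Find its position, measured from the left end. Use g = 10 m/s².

Choose the pivot (at 1.79 m from the left end) as the axis so the support reaction has zero arm there.
Beam weight: 19.5 × 10 = 195 N down at 1.445 m → arm 0.345 m, τ = 195 × 0.345 = 67.27 N·m counterclockwise.
Toolbox: 13.1 × 10 = 131 N down at 1.76 m → arm 0.03 m, τ = 131 × 0.03 = 3.93 N·m counterclockwise.
Box: 11.3 × 10 = 113 N down at 0.354 m → arm 1.436 m, τ = 113 × 1.436 = 162.3 N·m counterclockwise.
Net moment of existing loads = 233.5 N·m counterclockwise.
The bag of cement weighs 35.5 × 10 = 355 N and must supply an equal clockwise moment, so its lever arm about the pivot is 233.5 / 355 = 0.658 m.
That puts it at 1.79 + 0.658 = 2.45 m from the left end.

x ≈ 2.45 m from the left end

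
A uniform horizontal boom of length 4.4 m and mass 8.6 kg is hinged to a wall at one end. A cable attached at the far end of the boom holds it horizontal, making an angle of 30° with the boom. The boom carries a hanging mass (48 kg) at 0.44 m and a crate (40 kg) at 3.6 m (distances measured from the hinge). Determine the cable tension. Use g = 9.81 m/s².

T ≈ 821 N

Taking torques about the hinge:
Beam weight: 8.6 × 9.81 = 84.37 N down at 2.2 m → arm 2.2 m, τ = 84.37 × 2.2 = 185.6 N·m clockwise.
Hanging mass: 48 × 9.81 = 470.9 N down at 0.44 m → arm 0.44 m, τ = 470.9 × 0.44 = 207.2 N·m clockwise.
Crate: 40 × 9.81 = 392.4 N down at 3.6 m → arm 3.6 m, τ = 392.4 × 3.6 = 1413 N·m clockwise.
Total clockwise load moment = 1806 N·m.
The cable tension T acts at 4.4 m; only its component perpendicular to the boom, T sinθ, produces torque. sin 30° = 0.5.
Balancing moments: T × 4.4 × 0.5 = 1806, giving T = 1806 / 2.2 = 821 N.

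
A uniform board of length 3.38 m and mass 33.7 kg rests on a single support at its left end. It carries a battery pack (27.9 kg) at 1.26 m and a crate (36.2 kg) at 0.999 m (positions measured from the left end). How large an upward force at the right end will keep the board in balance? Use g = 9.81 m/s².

Sum moments about the left end (the unknown pivot reaction has zero arm there).
Beam weight: 33.7 × 9.81 = 330.6 N down at 1.69 m → arm 1.69 m, τ = 330.6 × 1.69 = 558.7 N·m clockwise.
Battery pack: 27.9 × 9.81 = 273.7 N down at 1.26 m → arm 1.26 m, τ = 273.7 × 1.26 = 344.9 N·m clockwise.
Crate: 36.2 × 9.81 = 355.1 N down at 0.999 m → arm 0.999 m, τ = 355.1 × 0.999 = 354.7 N·m clockwise.
Net moment of the loads = 1258 N·m clockwise.
The upward force F acts at the right end, arm 3.38 m, giving F × 3.38 counterclockwise.
For rotational equilibrium, F × 3.38 = 1258, so F = 1258 / 3.38 = 372 N.

F ≈ 372 N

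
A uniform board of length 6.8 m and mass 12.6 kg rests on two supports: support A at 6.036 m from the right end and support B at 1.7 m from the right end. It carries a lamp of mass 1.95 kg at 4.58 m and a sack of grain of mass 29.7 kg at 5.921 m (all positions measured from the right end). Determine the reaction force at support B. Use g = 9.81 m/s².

R_B ≈ 89.3 N

About support A:
Beam weight: 12.6 × 9.81 = 123.6 N down at 3.4 m → arm 2.636 m, τ = 123.6 × 2.636 = 325.8 N·m clockwise.
Lamp: 1.95 × 9.81 = 19.13 N down at 4.58 m → arm 1.456 m, τ = 19.13 × 1.456 = 27.85 N·m clockwise.
Sack of grain: 29.7 × 9.81 = 291.4 N down at 5.921 m → arm 0.115 m, τ = 291.4 × 0.115 = 33.51 N·m clockwise.
Net load moment about support A = 387.2 N·m clockwise.
Reaction R at support B is upward at 1.7 m, arm 4.336 m → moment R × 4.336 counterclockwise.
Balancing moments: R × 4.336 = 387.2, giving R = 89.3 N.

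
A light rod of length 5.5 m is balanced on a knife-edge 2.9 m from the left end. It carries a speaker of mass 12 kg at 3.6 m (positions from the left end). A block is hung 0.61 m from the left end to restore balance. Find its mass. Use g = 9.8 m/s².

m ≈ 3.67 kg

Sum moments about the knife-edge (at 2.9 m from the left end) (the support reaction has zero arm there).
Speaker: 12 × 9.8 = 117.6 N down at 3.6 m → arm 0.7 m, τ = 117.6 × 0.7 = 82.32 N·m clockwise.
Net moment of known loads = 82.32 N·m clockwise.
An unknown mass m at 0.61 m has arm 2.29 m; its moment is m·g·2.29 counterclockwise.
Setting net torque to zero: m × 9.8 × 2.29 = 82.32 → m = 82.32 / (9.8 × 2.29) = 3.67 kg.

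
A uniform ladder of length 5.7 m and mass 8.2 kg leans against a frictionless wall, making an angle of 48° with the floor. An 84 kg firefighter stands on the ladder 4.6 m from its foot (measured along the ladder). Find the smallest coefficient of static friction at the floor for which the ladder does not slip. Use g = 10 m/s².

Choose the foot of the ladder as the axis so the floor normal and friction both act there and drop out.
Ladder weight 8.2×10 = 82 N acts at 2.85 m along the ladder; its horizontal arm is 2.85·cos48° = 1.907 m → τ = 156.4 N·m clockwise.
Firefighter: 84×10 = 840 N at 4.6 m → arm 3.078 m → τ = 2586 N·m clockwise.
Wall normal N acts horizontally at the top; its moment arm is the height L sinθ = 5.7·sin48° = 4.236 m, counterclockwise.
Setting net torque to zero: N × 4.236 = 2742 → N = 647.3 N.
ΣFx = 0 ⇒ f = N_wall = 647.3 N. ΣFy = 0 ⇒ N_floor = 922 N.
μ_min = f / N_floor = 647.3 / 922 = 0.702.

μ_min ≈ 0.702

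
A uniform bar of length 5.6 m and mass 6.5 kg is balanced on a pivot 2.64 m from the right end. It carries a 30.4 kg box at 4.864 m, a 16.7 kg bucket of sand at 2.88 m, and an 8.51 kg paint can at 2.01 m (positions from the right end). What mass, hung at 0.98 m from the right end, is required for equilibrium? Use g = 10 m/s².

m ≈ 40.5 kg

Choose the pivot (at 2.64 m from the right end) as the axis so the support reaction has zero arm there.
Beam weight: 6.5 × 10 = 65 N down at 2.8 m → arm 0.16 m, τ = 65 × 0.16 = 10.4 N·m counterclockwise.
Box: 30.4 × 10 = 304 N down at 4.864 m → arm 2.224 m, τ = 304 × 2.224 = 676.1 N·m counterclockwise.
Bucket of sand: 16.7 × 10 = 167 N down at 2.88 m → arm 0.24 m, τ = 167 × 0.24 = 40.08 N·m counterclockwise.
Paint can: 8.51 × 10 = 85.1 N down at 2.01 m → arm 0.63 m, τ = 85.1 × 0.63 = 53.61 N·m clockwise.
Net moment of known loads = 673 N·m counterclockwise.
An unknown mass m at 0.98 m has arm 1.66 m; its moment is m·g·1.66 clockwise.
Balancing moments: m × 10 × 1.66 = 673, giving m = 673 / (10 × 1.66) = 40.5 kg.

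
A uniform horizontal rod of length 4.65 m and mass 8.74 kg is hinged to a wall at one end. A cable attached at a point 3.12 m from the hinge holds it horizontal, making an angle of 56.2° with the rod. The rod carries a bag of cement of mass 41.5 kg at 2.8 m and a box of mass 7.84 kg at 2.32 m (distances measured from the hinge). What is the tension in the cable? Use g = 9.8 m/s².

Sum moments about the hinge (the unknown hinge reaction has zero arm there).
Beam weight: 8.74 × 9.8 = 85.65 N down at 2.325 m → arm 2.325 m, τ = 85.65 × 2.325 = 199.1 N·m clockwise.
Bag of cement: 41.5 × 9.8 = 406.7 N down at 2.8 m → arm 2.8 m, τ = 406.7 × 2.8 = 1139 N·m clockwise.
Box: 7.84 × 9.8 = 76.83 N down at 2.32 m → arm 2.32 m, τ = 76.83 × 2.32 = 178.2 N·m clockwise.
Total clockwise load moment = 1516 N·m.
The cable tension T acts at 3.12 m; only its component perpendicular to the rod, T sinθ, produces torque. sin 56.2° = 0.831.
Balancing moments: T × 3.12 × 0.831 = 1516, giving T = 1516 / 2.593 = 585 N.

T ≈ 585 N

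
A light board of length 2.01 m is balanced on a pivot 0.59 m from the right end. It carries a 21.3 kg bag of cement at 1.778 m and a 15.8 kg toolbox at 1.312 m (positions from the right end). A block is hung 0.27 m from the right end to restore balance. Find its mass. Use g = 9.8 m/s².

m ≈ 115 kg

Choose the pivot (at 0.59 m from the right end) as the axis so the support reaction has zero arm there.
Bag of cement: 21.3 × 9.8 = 208.7 N down at 1.778 m → arm 1.188 m, τ = 208.7 × 1.188 = 247.9 N·m counterclockwise.
Toolbox: 15.8 × 9.8 = 154.8 N down at 1.312 m → arm 0.722 m, τ = 154.8 × 0.722 = 111.8 N·m counterclockwise.
Net moment of known loads = 359.7 N·m counterclockwise.
An unknown mass m at 0.27 m has arm 0.32 m; its moment is m·g·0.32 clockwise.
Στ = 0 ⇒ m × 9.8 × 0.32 = 359.7 ⇒ m = 359.7 / (9.8 × 0.32) = 115 kg.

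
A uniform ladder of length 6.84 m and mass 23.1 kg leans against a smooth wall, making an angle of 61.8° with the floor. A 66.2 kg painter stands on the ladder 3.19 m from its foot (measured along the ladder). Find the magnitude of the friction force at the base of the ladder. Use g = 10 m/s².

f ≈ 227 N

Taking torques about the foot of the ladder:
Ladder weight 23.1×10 = 231 N acts at 3.42 m along the ladder; its horizontal arm is 3.42·cos61.8° = 1.616 m → τ = 373.3 N·m clockwise.
Painter: 66.2×10 = 662 N at 3.19 m → arm 1.507 m → τ = 997.6 N·m clockwise.
Wall normal N acts horizontally at the top; its moment arm is the height L sinθ = 6.84·sin61.8° = 6.028 m, counterclockwise.
For rotational equilibrium, N × 6.028 = 1371, so N = 227 N.
ΣFx = 0: friction at the foot balances the wall's push, so f = N_wall = 227 N.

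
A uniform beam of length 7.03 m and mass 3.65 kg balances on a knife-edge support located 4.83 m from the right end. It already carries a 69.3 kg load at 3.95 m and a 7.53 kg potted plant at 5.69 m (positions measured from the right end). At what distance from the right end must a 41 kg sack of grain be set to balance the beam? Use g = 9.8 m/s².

About the knife-edge support (at 4.83 m from the right end):
Beam weight: 3.65 × 9.8 = 35.77 N down at 3.515 m → arm 1.315 m, τ = 35.77 × 1.315 = 47.04 N·m clockwise.
Load: 69.3 × 9.8 = 679.1 N down at 3.95 m → arm 0.88 m, τ = 679.1 × 0.88 = 597.6 N·m clockwise.
Potted plant: 7.53 × 9.8 = 73.79 N down at 5.69 m → arm 0.86 m, τ = 73.79 × 0.86 = 63.46 N·m counterclockwise.
Net moment of existing loads = 581.2 N·m clockwise.
The sack of grain weighs 41 × 9.8 = 401.8 N and must supply an equal counterclockwise moment, so its lever arm about the knife-edge support is 581.2 / 401.8 = 1.45 m.
That puts it at 4.83 + 1.45 = 6.28 m from the right end.

x ≈ 6.28 m from the right end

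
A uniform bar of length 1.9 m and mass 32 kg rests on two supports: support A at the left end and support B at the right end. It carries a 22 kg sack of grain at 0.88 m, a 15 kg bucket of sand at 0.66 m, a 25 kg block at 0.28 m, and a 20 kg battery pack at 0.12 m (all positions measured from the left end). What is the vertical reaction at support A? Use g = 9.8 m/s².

About support B:
Beam weight: 32 × 9.8 = 313.6 N down at 0.95 m → arm 0.95 m, τ = 313.6 × 0.95 = 297.9 N·m counterclockwise.
Sack of grain: 22 × 9.8 = 215.6 N down at 0.88 m → arm 1.02 m, τ = 215.6 × 1.02 = 219.9 N·m counterclockwise.
Bucket of sand: 15 × 9.8 = 147 N down at 0.66 m → arm 1.24 m, τ = 147 × 1.24 = 182.3 N·m counterclockwise.
Block: 25 × 9.8 = 245 N down at 0.28 m → arm 1.62 m, τ = 245 × 1.62 = 396.9 N·m counterclockwise.
Battery pack: 20 × 9.8 = 196 N down at 0.12 m → arm 1.78 m, τ = 196 × 1.78 = 348.9 N·m counterclockwise.
Net load moment about support B = 1446 N·m counterclockwise.
Reaction R at support A is upward at 0 m, arm 1.9 m → moment R × 1.9 clockwise.
For rotational equilibrium, R × 1.9 = 1446, so R = 761 N.

R_A ≈ 761 N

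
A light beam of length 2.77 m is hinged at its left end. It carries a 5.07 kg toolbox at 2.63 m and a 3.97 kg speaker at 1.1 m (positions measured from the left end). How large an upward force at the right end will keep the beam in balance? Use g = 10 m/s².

About the left end:
Toolbox: 5.07 × 10 = 50.7 N down at 2.63 m → arm 2.63 m, τ = 50.7 × 2.63 = 133.3 N·m clockwise.
Speaker: 3.97 × 10 = 39.7 N down at 1.1 m → arm 1.1 m, τ = 39.7 × 1.1 = 43.67 N·m clockwise.
Net moment of the loads = 177 N·m clockwise.
The upward force F acts at the right end, arm 2.77 m, giving F × 2.77 counterclockwise.
Balancing moments: F × 2.77 = 177, giving F = 177 / 2.77 = 63.9 N.

F ≈ 63.9 N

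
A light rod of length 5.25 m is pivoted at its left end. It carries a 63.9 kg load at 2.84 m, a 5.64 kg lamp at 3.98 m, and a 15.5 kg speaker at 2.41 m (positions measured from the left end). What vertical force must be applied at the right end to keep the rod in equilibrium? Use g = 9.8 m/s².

F ≈ 450 N

Take moments about the left end.
Load: 63.9 × 9.8 = 626.2 N down at 2.84 m → arm 2.84 m, τ = 626.2 × 2.84 = 1778 N·m clockwise.
Lamp: 5.64 × 9.8 = 55.27 N down at 3.98 m → arm 3.98 m, τ = 55.27 × 3.98 = 220 N·m clockwise.
Speaker: 15.5 × 9.8 = 151.9 N down at 2.41 m → arm 2.41 m, τ = 151.9 × 2.41 = 366.1 N·m clockwise.
Net moment of the loads = 2364 N·m clockwise.
The upward force F acts at the right end, arm 5.25 m, giving F × 5.25 counterclockwise.
Balancing moments: F × 5.25 = 2364, giving F = 2364 / 5.25 = 450 N.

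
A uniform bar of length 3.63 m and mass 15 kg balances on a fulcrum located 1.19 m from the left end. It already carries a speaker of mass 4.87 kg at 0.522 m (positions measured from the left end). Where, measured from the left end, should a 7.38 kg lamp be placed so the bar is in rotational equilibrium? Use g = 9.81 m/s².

x ≈ 0.36 m from the left end

Take moments about the fulcrum (at 1.19 m from the left end).
Beam weight: 15 × 9.81 = 147.2 N down at 1.815 m → arm 0.625 m, τ = 147.2 × 0.625 = 92 N·m clockwise.
Speaker: 4.87 × 9.81 = 47.77 N down at 0.522 m → arm 0.668 m, τ = 47.77 × 0.668 = 31.91 N·m counterclockwise.
Net moment of existing loads = 60.09 N·m clockwise.
The lamp weighs 7.38 × 9.81 = 72.4 N and must supply an equal counterclockwise moment, so its lever arm about the fulcrum is 60.09 / 72.4 = 0.83 m.
That puts it at 1.19 − 0.83 = 0.36 m from the left end.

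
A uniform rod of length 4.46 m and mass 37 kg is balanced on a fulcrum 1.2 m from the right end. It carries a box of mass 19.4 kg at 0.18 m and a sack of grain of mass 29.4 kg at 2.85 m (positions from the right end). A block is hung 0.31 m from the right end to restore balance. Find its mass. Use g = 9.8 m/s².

Sum moments about the fulcrum (at 1.2 m from the right end) (the support reaction has zero arm there).
Beam weight: 37 × 9.8 = 362.6 N down at 2.23 m → arm 1.03 m, τ = 362.6 × 1.03 = 373.5 N·m counterclockwise.
Box: 19.4 × 9.8 = 190.1 N down at 0.18 m → arm 1.02 m, τ = 190.1 × 1.02 = 193.9 N·m clockwise.
Sack of grain: 29.4 × 9.8 = 288.1 N down at 2.85 m → arm 1.65 m, τ = 288.1 × 1.65 = 475.4 N·m counterclockwise.
Net moment of known loads = 655 N·m counterclockwise.
An unknown mass m at 0.31 m has arm 0.89 m; its moment is m·g·0.89 clockwise.
Balancing moments: m × 9.8 × 0.89 = 655, giving m = 655 / (9.8 × 0.89) = 75.1 kg.

m ≈ 75.1 kg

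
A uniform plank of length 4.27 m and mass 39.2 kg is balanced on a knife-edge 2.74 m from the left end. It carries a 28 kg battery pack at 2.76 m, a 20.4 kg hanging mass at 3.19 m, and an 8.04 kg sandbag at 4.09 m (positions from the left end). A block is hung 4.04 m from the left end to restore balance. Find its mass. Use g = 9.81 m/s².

Take moments about the knife-edge (at 2.74 m from the left end).
Beam weight: 39.2 × 9.81 = 384.6 N down at 2.135 m → arm 0.605 m, τ = 384.6 × 0.605 = 232.7 N·m counterclockwise.
Battery pack: 28 × 9.81 = 274.7 N down at 2.76 m → arm 0.02 m, τ = 274.7 × 0.02 = 5.494 N·m clockwise.
Hanging mass: 20.4 × 9.81 = 200.1 N down at 3.19 m → arm 0.45 m, τ = 200.1 × 0.45 = 90.05 N·m clockwise.
Sandbag: 8.04 × 9.81 = 78.87 N down at 4.09 m → arm 1.35 m, τ = 78.87 × 1.35 = 106.5 N·m clockwise.
Net moment of known loads = 30.66 N·m counterclockwise.
An unknown mass m at 4.04 m has arm 1.3 m; its moment is m·g·1.3 clockwise.
Στ = 0 ⇒ m × 9.81 × 1.3 = 30.66 ⇒ m = 30.66 / (9.81 × 1.3) = 2.4 kg.

m ≈ 2.4 kg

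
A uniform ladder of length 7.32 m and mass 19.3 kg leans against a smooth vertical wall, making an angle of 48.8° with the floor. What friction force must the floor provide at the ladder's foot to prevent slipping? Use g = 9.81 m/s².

f ≈ 82.9 N

Choose the foot of the ladder as the axis so the floor normal and friction both act there and drop out.
Ladder weight 19.3×9.81 = 189.3 N acts at 3.66 m along the ladder; its horizontal arm is 3.66·cos48.8° = 2.411 m → τ = 456.4 N·m clockwise.
Wall normal N acts horizontally at the top; its moment arm is the height L sinθ = 7.32·sin48.8° = 5.508 m, counterclockwise.
Στ = 0 ⇒ N × 5.508 = 456.4 ⇒ N = 82.9 N.
ΣFx = 0: friction at the foot balances the wall's push, so f = N_wall = 82.9 N.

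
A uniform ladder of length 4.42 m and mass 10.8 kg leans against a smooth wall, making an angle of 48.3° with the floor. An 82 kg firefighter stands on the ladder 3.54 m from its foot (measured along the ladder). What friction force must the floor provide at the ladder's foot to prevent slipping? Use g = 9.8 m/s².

f ≈ 621 N

Take moments about the foot of the ladder.
Ladder weight 10.8×9.8 = 105.8 N acts at 2.21 m along the ladder; its horizontal arm is 2.21·cos48.3° = 1.47 m → τ = 155.5 N·m clockwise.
Firefighter: 82×9.8 = 803.6 N at 3.54 m → arm 2.355 m → τ = 1892 N·m clockwise.
Wall normal N acts horizontally at the top; its moment arm is the height L sinθ = 4.42·sin48.3° = 3.3 m, counterclockwise.
Στ = 0 ⇒ N × 3.3 = 2048 ⇒ N = 621 N.
ΣFx = 0: friction at the foot balances the wall's push, so f = N_wall = 621 N.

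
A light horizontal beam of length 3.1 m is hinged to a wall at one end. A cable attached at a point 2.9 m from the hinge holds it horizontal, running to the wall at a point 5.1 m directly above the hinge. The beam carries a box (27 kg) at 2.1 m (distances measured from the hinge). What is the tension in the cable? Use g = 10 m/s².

About the hinge:
Box: 27 × 10 = 270 N down at 2.1 m → arm 2.1 m, τ = 270 × 2.1 = 567 N·m clockwise.
Total clockwise load moment = 567 N·m.
The cable tension T acts at 2.9 m; only its component perpendicular to the beam, T sinθ, produces torque. sinθ = h/√(h²+d²) = 5.1/√(5.1²+2.9²) = 0.8693.
Στ = 0 ⇒ T × 2.9 × 0.8693 = 567 ⇒ T = 567 / 2.521 = 225 N.

T ≈ 225 N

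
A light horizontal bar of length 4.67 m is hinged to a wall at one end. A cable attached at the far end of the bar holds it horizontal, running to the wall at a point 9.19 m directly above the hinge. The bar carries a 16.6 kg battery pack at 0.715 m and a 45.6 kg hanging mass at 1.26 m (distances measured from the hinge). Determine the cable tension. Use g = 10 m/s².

T ≈ 167 N

Take moments about the hinge.
Battery pack: 16.6 × 10 = 166 N down at 0.715 m → arm 0.715 m, τ = 166 × 0.715 = 118.7 N·m clockwise.
Hanging mass: 45.6 × 10 = 456 N down at 1.26 m → arm 1.26 m, τ = 456 × 1.26 = 574.6 N·m clockwise.
Total clockwise load moment = 693.3 N·m.
The cable tension T acts at 4.67 m; only its component perpendicular to the bar, T sinθ, produces torque. sinθ = h/√(h²+d²) = 9.19/√(9.19²+4.67²) = 0.8915.
Balancing moments: T × 4.67 × 0.8915 = 693.3, giving T = 693.3 / 4.163 = 167 N.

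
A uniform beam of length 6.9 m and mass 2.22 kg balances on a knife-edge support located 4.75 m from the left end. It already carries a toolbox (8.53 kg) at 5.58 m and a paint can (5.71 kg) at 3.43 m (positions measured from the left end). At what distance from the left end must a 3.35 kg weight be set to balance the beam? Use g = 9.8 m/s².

x ≈ 5.75 m from the left end

Choose the knife-edge support (at 4.75 m from the left end) as the axis so the support reaction has zero arm there.
Beam weight: 2.22 × 9.8 = 21.76 N down at 3.45 m → arm 1.3 m, τ = 21.76 × 1.3 = 28.29 N·m counterclockwise.
Toolbox: 8.53 × 9.8 = 83.59 N down at 5.58 m → arm 0.83 m, τ = 83.59 × 0.83 = 69.38 N·m clockwise.
Paint can: 5.71 × 9.8 = 55.96 N down at 3.43 m → arm 1.32 m, τ = 55.96 × 1.32 = 73.87 N·m counterclockwise.
Net moment of existing loads = 32.78 N·m counterclockwise.
The weight weighs 3.35 × 9.8 = 32.83 N and must supply an equal clockwise moment, so its lever arm about the knife-edge support is 32.78 / 32.83 = 0.998 m.
That puts it at 4.75 + 0.998 = 5.75 m from the left end.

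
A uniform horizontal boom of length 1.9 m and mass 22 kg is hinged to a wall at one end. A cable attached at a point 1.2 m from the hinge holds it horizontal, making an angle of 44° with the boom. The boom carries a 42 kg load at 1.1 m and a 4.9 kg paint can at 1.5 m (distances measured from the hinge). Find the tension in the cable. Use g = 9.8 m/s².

Choose the hinge as the axis so the unknown hinge reaction has zero arm there.
Beam weight: 22 × 9.8 = 215.6 N down at 0.95 m → arm 0.95 m, τ = 215.6 × 0.95 = 204.8 N·m clockwise.
Load: 42 × 9.8 = 411.6 N down at 1.1 m → arm 1.1 m, τ = 411.6 × 1.1 = 452.8 N·m clockwise.
Paint can: 4.9 × 9.8 = 48.02 N down at 1.5 m → arm 1.5 m, τ = 48.02 × 1.5 = 72.03 N·m clockwise.
Total clockwise load moment = 729.6 N·m.
The cable tension T acts at 1.2 m; only its component perpendicular to the boom, T sinθ, produces torque. sin 44° = 0.6947.
For rotational equilibrium, T × 1.2 × 0.6947 = 729.6, so T = 729.6 / 0.8336 = 875 N.

T ≈ 875 N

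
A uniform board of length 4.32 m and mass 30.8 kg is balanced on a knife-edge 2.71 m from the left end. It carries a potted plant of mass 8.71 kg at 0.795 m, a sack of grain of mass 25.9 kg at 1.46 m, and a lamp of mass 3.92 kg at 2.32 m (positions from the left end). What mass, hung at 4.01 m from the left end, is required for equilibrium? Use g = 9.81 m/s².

About the knife-edge (at 2.71 m from the left end):
Beam weight: 30.8 × 9.81 = 302.1 N down at 2.16 m → arm 0.55 m, τ = 302.1 × 0.55 = 166.2 N·m counterclockwise.
Potted plant: 8.71 × 9.81 = 85.45 N down at 0.795 m → arm 1.915 m, τ = 85.45 × 1.915 = 163.6 N·m counterclockwise.
Sack of grain: 25.9 × 9.81 = 254.1 N down at 1.46 m → arm 1.25 m, τ = 254.1 × 1.25 = 317.6 N·m counterclockwise.
Lamp: 3.92 × 9.81 = 38.46 N down at 2.32 m → arm 0.39 m, τ = 38.46 × 0.39 = 15 N·m counterclockwise.
Net moment of known loads = 662.4 N·m counterclockwise.
An unknown mass m at 4.01 m has arm 1.3 m; its moment is m·g·1.3 clockwise.
Στ = 0 ⇒ m × 9.81 × 1.3 = 662.4 ⇒ m = 662.4 / (9.81 × 1.3) = 51.9 kg.

m ≈ 51.9 kg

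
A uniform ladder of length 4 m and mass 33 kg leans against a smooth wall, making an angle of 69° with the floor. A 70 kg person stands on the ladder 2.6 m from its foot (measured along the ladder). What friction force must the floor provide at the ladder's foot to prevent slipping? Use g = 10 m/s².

Taking torques about the foot of the ladder:
Ladder weight 33×10 = 330 N acts at 2 m along the ladder; its horizontal arm is 2·cos69° = 0.7167 m → τ = 236.5 N·m clockwise.
Person: 70×10 = 700 N at 2.6 m → arm 0.9318 m → τ = 652.3 N·m clockwise.
Wall normal N acts horizontally at the top; its moment arm is the height L sinθ = 4·sin69° = 3.734 m, counterclockwise.
For rotational equilibrium, N × 3.734 = 888.8, so N = 238 N.
ΣFx = 0: friction at the foot balances the wall's push, so f = N_wall = 238 N.

f ≈ 238 N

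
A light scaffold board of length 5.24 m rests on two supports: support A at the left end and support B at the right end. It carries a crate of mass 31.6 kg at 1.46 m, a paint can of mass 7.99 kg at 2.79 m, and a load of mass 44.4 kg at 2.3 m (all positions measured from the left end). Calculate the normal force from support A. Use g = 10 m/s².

Choose support B as the axis so its reaction then has zero moment arm.
Crate: 31.6 × 10 = 316 N down at 1.46 m → arm 3.78 m, τ = 316 × 3.78 = 1194 N·m counterclockwise.
Paint can: 7.99 × 10 = 79.9 N down at 2.79 m → arm 2.45 m, τ = 79.9 × 2.45 = 195.8 N·m counterclockwise.
Load: 44.4 × 10 = 444 N down at 2.3 m → arm 2.94 m, τ = 444 × 2.94 = 1305 N·m counterclockwise.
Net load moment about support B = 2695 N·m counterclockwise.
Reaction R at support A is upward at 0 m, arm 5.24 m → moment R × 5.24 clockwise.
Balancing moments: R × 5.24 = 2695, giving R = 514 N.

R_A ≈ 514 N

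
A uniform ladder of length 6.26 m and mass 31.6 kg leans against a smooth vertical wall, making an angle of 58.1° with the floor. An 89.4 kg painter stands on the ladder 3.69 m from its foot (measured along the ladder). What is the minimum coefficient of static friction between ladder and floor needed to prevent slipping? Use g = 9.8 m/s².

Choose the foot of the ladder as the axis so the floor normal and friction both act there and drop out.
Ladder weight 31.6×9.8 = 309.7 N acts at 3.13 m along the ladder; its horizontal arm is 3.13·cos58.1° = 1.654 m → τ = 512.2 N·m clockwise.
Painter: 89.4×9.8 = 876.1 N at 3.69 m → arm 1.95 m → τ = 1708 N·m clockwise.
Wall normal N acts horizontally at the top; its moment arm is the height L sinθ = 6.26·sin58.1° = 5.315 m, counterclockwise.
For rotational equilibrium, N × 5.315 = 2220, so N = 417.7 N.
ΣFx = 0 ⇒ f = N_wall = 417.7 N. ΣFy = 0 ⇒ N_floor = 1186 N.
μ_min = f / N_floor = 417.7 / 1186 = 0.352.

μ_min ≈ 0.352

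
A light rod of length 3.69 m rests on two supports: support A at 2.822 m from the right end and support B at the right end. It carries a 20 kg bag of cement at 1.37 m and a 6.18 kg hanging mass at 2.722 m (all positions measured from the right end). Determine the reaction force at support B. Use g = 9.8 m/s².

Take moments about support A.
Bag of cement: 20 × 9.8 = 196 N down at 1.37 m → arm 1.452 m, τ = 196 × 1.452 = 284.6 N·m clockwise.
Hanging mass: 6.18 × 9.8 = 60.56 N down at 2.722 m → arm 0.1 m, τ = 60.56 × 0.1 = 6.056 N·m clockwise.
Net load moment about support A = 290.7 N·m clockwise.
Reaction R at support B is upward at 0 m, arm 2.822 m → moment R × 2.822 counterclockwise.
For rotational equilibrium, R × 2.822 = 290.7, so R = 103 N.

R_B ≈ 103 N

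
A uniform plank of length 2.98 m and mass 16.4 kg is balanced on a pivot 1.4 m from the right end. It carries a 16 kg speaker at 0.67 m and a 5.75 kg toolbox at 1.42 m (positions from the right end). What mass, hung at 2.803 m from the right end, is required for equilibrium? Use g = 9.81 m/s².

m ≈ 7.19 kg

About the pivot (at 1.4 m from the right end):
Beam weight: 16.4 × 9.81 = 160.9 N down at 1.49 m → arm 0.09 m, τ = 160.9 × 0.09 = 14.48 N·m counterclockwise.
Speaker: 16 × 9.81 = 157 N down at 0.67 m → arm 0.73 m, τ = 157 × 0.73 = 114.6 N·m clockwise.
Toolbox: 5.75 × 9.81 = 56.41 N down at 1.42 m → arm 0.02 m, τ = 56.41 × 0.02 = 1.128 N·m counterclockwise.
Net moment of known loads = 98.99 N·m clockwise.
An unknown mass m at 2.803 m has arm 1.403 m; its moment is m·g·1.403 counterclockwise.
For rotational equilibrium, m × 9.81 × 1.403 = 98.99, so m = 98.99 / (9.81 × 1.403) = 7.19 kg.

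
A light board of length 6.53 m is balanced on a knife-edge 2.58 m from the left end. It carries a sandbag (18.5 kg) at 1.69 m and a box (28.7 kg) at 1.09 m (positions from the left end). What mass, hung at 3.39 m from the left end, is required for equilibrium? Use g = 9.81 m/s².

m ≈ 73.1 kg

Sum moments about the knife-edge (at 2.58 m from the left end) (the support reaction has zero arm there).
Sandbag: 18.5 × 9.81 = 181.5 N down at 1.69 m → arm 0.89 m, τ = 181.5 × 0.89 = 161.5 N·m counterclockwise.
Box: 28.7 × 9.81 = 281.5 N down at 1.09 m → arm 1.49 m, τ = 281.5 × 1.49 = 419.4 N·m counterclockwise.
Net moment of known loads = 580.9 N·m counterclockwise.
An unknown mass m at 3.39 m has arm 0.81 m; its moment is m·g·0.81 clockwise.
Στ = 0 ⇒ m × 9.81 × 0.81 = 580.9 ⇒ m = 580.9 / (9.81 × 0.81) = 73.1 kg.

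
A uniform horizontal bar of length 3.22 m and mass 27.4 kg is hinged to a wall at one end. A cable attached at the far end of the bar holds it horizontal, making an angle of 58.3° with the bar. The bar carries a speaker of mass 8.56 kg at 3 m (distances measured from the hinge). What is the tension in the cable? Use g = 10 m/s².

T ≈ 255 N

Sum moments about the hinge (the unknown hinge reaction has zero arm there).
Beam weight: 27.4 × 10 = 274 N down at 1.61 m → arm 1.61 m, τ = 274 × 1.61 = 441.1 N·m clockwise.
Speaker: 8.56 × 10 = 85.6 N down at 3 m → arm 3 m, τ = 85.6 × 3 = 256.8 N·m clockwise.
Total clockwise load moment = 697.9 N·m.
The cable tension T acts at 3.22 m; only its component perpendicular to the bar, T sinθ, produces torque. sin 58.3° = 0.8508.
For rotational equilibrium, T × 3.22 × 0.8508 = 697.9, so T = 697.9 / 2.74 = 255 N.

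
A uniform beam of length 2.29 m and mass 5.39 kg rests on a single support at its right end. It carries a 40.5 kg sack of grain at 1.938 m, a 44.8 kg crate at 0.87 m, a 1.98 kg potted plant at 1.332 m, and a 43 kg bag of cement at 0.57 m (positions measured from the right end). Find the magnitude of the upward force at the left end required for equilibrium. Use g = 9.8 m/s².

About the right end:
Beam weight: 5.39 × 9.8 = 52.82 N down at 1.145 m → arm 1.145 m, τ = 52.82 × 1.145 = 60.48 N·m counterclockwise.
Sack of grain: 40.5 × 9.8 = 396.9 N down at 1.938 m → arm 1.938 m, τ = 396.9 × 1.938 = 769.2 N·m counterclockwise.
Crate: 44.8 × 9.8 = 439 N down at 0.87 m → arm 0.87 m, τ = 439 × 0.87 = 381.9 N·m counterclockwise.
Potted plant: 1.98 × 9.8 = 19.4 N down at 1.332 m → arm 1.332 m, τ = 19.4 × 1.332 = 25.84 N·m counterclockwise.
Bag of cement: 43 × 9.8 = 421.4 N down at 0.57 m → arm 0.57 m, τ = 421.4 × 0.57 = 240.2 N·m counterclockwise.
Net moment of the loads = 1478 N·m counterclockwise.
The upward force F acts at the left end, arm 2.29 m, giving F × 2.29 clockwise.
Στ = 0 ⇒ F × 2.29 = 1478 ⇒ F = 1478 / 2.29 = 645 N.

F ≈ 645 N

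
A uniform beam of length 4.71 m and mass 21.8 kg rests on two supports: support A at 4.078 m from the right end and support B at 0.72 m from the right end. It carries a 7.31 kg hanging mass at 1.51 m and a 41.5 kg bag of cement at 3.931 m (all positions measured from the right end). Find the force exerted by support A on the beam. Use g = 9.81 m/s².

Choose support B as the axis so its reaction then has zero moment arm.
Beam weight: 21.8 × 9.81 = 213.9 N down at 2.355 m → arm 1.635 m, τ = 213.9 × 1.635 = 349.7 N·m counterclockwise.
Hanging mass: 7.31 × 9.81 = 71.71 N down at 1.51 m → arm 0.79 m, τ = 71.71 × 0.79 = 56.65 N·m counterclockwise.
Bag of cement: 41.5 × 9.81 = 407.1 N down at 3.931 m → arm 3.211 m, τ = 407.1 × 3.211 = 1307 N·m counterclockwise.
Net load moment about support B = 1713 N·m counterclockwise.
Reaction R at support A is upward at 4.078 m, arm 3.358 m → moment R × 3.358 clockwise.
For rotational equilibrium, R × 3.358 = 1713, so R = 510 N.

R_A ≈ 510 N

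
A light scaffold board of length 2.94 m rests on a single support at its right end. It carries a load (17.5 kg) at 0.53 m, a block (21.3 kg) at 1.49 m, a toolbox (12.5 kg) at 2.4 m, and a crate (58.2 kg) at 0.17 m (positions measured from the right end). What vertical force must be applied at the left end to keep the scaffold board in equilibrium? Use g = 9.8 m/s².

F ≈ 270 N

About the right end:
Load: 17.5 × 9.8 = 171.5 N down at 0.53 m → arm 0.53 m, τ = 171.5 × 0.53 = 90.9 N·m counterclockwise.
Block: 21.3 × 9.8 = 208.7 N down at 1.49 m → arm 1.49 m, τ = 208.7 × 1.49 = 311 N·m counterclockwise.
Toolbox: 12.5 × 9.8 = 122.5 N down at 2.4 m → arm 2.4 m, τ = 122.5 × 2.4 = 294 N·m counterclockwise.
Crate: 58.2 × 9.8 = 570.4 N down at 0.17 m → arm 0.17 m, τ = 570.4 × 0.17 = 96.97 N·m counterclockwise.
Net moment of the loads = 792.9 N·m counterclockwise.
The upward force F acts at the left end, arm 2.94 m, giving F × 2.94 clockwise.
Balancing moments: F × 2.94 = 792.9, giving F = 792.9 / 2.94 = 270 N.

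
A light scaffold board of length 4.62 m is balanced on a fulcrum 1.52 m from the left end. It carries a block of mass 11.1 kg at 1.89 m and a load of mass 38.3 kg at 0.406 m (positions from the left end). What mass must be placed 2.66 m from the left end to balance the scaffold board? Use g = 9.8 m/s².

m ≈ 33.8 kg

About the fulcrum (at 1.52 m from the left end):
Block: 11.1 × 9.8 = 108.8 N down at 1.89 m → arm 0.37 m, τ = 108.8 × 0.37 = 40.26 N·m clockwise.
Load: 38.3 × 9.8 = 375.3 N down at 0.406 m → arm 1.114 m, τ = 375.3 × 1.114 = 418.1 N·m counterclockwise.
Net moment of known loads = 377.8 N·m counterclockwise.
An unknown mass m at 2.66 m has arm 1.14 m; its moment is m·g·1.14 clockwise.
Balancing moments: m × 9.8 × 1.14 = 377.8, giving m = 377.8 / (9.8 × 1.14) = 33.8 kg.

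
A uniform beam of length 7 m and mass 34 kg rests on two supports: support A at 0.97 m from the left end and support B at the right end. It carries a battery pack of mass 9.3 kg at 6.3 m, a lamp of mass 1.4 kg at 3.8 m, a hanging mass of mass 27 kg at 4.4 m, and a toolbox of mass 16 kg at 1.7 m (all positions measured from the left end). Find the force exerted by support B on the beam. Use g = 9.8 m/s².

Sum moments about support A (its reaction then has zero moment arm).
Beam weight: 34 × 9.8 = 333.2 N down at 3.5 m → arm 2.53 m, τ = 333.2 × 2.53 = 843 N·m clockwise.
Battery pack: 9.3 × 9.8 = 91.14 N down at 6.3 m → arm 5.33 m, τ = 91.14 × 5.33 = 485.8 N·m clockwise.
Lamp: 1.4 × 9.8 = 13.72 N down at 3.8 m → arm 2.83 m, τ = 13.72 × 2.83 = 38.83 N·m clockwise.
Hanging mass: 27 × 9.8 = 264.6 N down at 4.4 m → arm 3.43 m, τ = 264.6 × 3.43 = 907.6 N·m clockwise.
Toolbox: 16 × 9.8 = 156.8 N down at 1.7 m → arm 0.73 m, τ = 156.8 × 0.73 = 114.5 N·m clockwise.
Net load moment about support A = 2390 N·m clockwise.
Reaction R at support B is upward at 7 m, arm 6.03 m → moment R × 6.03 counterclockwise.
Balancing moments: R × 6.03 = 2390, giving R = 396 N.

R_B ≈ 396 N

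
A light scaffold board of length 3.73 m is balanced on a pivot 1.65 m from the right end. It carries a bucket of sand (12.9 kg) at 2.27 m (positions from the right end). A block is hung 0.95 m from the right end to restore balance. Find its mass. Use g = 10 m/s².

m ≈ 11.4 kg

Take moments about the pivot (at 1.65 m from the right end).
Bucket of sand: 12.9 × 10 = 129 N down at 2.27 m → arm 0.62 m, τ = 129 × 0.62 = 79.98 N·m counterclockwise.
Net moment of known loads = 79.98 N·m counterclockwise.
An unknown mass m at 0.95 m has arm 0.7 m; its moment is m·g·0.7 clockwise.
Setting net torque to zero: m × 10 × 0.7 = 79.98 → m = 79.98 / (10 × 0.7) = 11.4 kg.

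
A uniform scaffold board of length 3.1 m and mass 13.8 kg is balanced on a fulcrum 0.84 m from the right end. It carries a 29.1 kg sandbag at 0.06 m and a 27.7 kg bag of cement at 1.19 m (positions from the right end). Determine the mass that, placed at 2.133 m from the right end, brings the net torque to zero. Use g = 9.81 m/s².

m ≈ 2.48 kg

Choose the fulcrum (at 0.84 m from the right end) as the axis so the support reaction has zero arm there.
Beam weight: 13.8 × 9.81 = 135.4 N down at 1.55 m → arm 0.71 m, τ = 135.4 × 0.71 = 96.13 N·m counterclockwise.
Sandbag: 29.1 × 9.81 = 285.5 N down at 0.06 m → arm 0.78 m, τ = 285.5 × 0.78 = 222.7 N·m clockwise.
Bag of cement: 27.7 × 9.81 = 271.7 N down at 1.19 m → arm 0.35 m, τ = 271.7 × 0.35 = 95.09 N·m counterclockwise.
Net moment of known loads = 31.48 N·m clockwise.
An unknown mass m at 2.133 m has arm 1.293 m; its moment is m·g·1.293 counterclockwise.
Balancing moments: m × 9.81 × 1.293 = 31.48, giving m = 31.48 / (9.81 × 1.293) = 2.48 kg.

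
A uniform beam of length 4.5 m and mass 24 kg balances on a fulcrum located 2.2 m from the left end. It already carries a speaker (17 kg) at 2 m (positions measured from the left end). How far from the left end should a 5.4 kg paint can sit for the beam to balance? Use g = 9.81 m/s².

x ≈ 2.61 m from the left end

Take moments about the fulcrum (at 2.2 m from the left end).
Beam weight: 24 × 9.81 = 235.4 N down at 2.25 m → arm 0.05 m, τ = 235.4 × 0.05 = 11.77 N·m clockwise.
Speaker: 17 × 9.81 = 166.8 N down at 2 m → arm 0.2 m, τ = 166.8 × 0.2 = 33.36 N·m counterclockwise.
Net moment of existing loads = 21.59 N·m counterclockwise.
The paint can weighs 5.4 × 9.81 = 52.97 N and must supply an equal clockwise moment, so its lever arm about the fulcrum is 21.59 / 52.97 = 0.408 m.
That puts it at 2.2 + 0.408 = 2.61 m from the left end.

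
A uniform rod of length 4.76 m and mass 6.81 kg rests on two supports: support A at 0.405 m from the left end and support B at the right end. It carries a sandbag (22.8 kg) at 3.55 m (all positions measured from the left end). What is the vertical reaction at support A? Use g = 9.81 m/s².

Taking torques about support B:
Beam weight: 6.81 × 9.81 = 66.81 N down at 2.38 m → arm 2.38 m, τ = 66.81 × 2.38 = 159 N·m counterclockwise.
Sandbag: 22.8 × 9.81 = 223.7 N down at 3.55 m → arm 1.21 m, τ = 223.7 × 1.21 = 270.7 N·m counterclockwise.
Net load moment about support B = 429.7 N·m counterclockwise.
Reaction R at support A is upward at 0.405 m, arm 4.355 m → moment R × 4.355 clockwise.
Setting net torque to zero: R × 4.355 = 429.7 → R = 98.7 N.

R_A ≈ 98.7 N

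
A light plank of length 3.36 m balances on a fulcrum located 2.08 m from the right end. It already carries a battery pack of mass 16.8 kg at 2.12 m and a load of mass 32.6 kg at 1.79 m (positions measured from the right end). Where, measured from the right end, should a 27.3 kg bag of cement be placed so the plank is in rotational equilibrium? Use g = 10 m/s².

x ≈ 2.4 m from the right end

Taking torques about the fulcrum (at 2.08 m from the right end):
Battery pack: 16.8 × 10 = 168 N down at 2.12 m → arm 0.04 m, τ = 168 × 0.04 = 6.72 N·m counterclockwise.
Load: 32.6 × 10 = 326 N down at 1.79 m → arm 0.29 m, τ = 326 × 0.29 = 94.54 N·m clockwise.
Net moment of existing loads = 87.82 N·m clockwise.
The bag of cement weighs 27.3 × 10 = 273 N and must supply an equal counterclockwise moment, so its lever arm about the fulcrum is 87.82 / 273 = 0.322 m.
That puts it at 2.08 + 0.322 = 2.4 m from the right end.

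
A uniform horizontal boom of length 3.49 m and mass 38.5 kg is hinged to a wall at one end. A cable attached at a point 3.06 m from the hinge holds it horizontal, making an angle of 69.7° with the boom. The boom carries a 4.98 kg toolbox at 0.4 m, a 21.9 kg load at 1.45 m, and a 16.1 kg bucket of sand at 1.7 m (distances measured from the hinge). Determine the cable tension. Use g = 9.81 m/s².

Sum moments about the hinge (the unknown hinge reaction has zero arm there).
Beam weight: 38.5 × 9.81 = 377.7 N down at 1.745 m → arm 1.745 m, τ = 377.7 × 1.745 = 659.1 N·m clockwise.
Toolbox: 4.98 × 9.81 = 48.85 N down at 0.4 m → arm 0.4 m, τ = 48.85 × 0.4 = 19.54 N·m clockwise.
Load: 21.9 × 9.81 = 214.8 N down at 1.45 m → arm 1.45 m, τ = 214.8 × 1.45 = 311.5 N·m clockwise.
Bucket of sand: 16.1 × 9.81 = 157.9 N down at 1.7 m → arm 1.7 m, τ = 157.9 × 1.7 = 268.4 N·m clockwise.
Total clockwise load moment = 1259 N·m.
The cable tension T acts at 3.06 m; only its component perpendicular to the boom, T sinθ, produces torque. sin 69.7° = 0.9379.
Setting net torque to zero: T × 3.06 × 0.9379 = 1259 → T = 1259 / 2.87 = 439 N.

T ≈ 439 N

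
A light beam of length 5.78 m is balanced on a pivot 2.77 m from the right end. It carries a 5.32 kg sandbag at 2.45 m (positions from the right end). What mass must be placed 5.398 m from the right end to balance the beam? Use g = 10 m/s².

Sum moments about the pivot (at 2.77 m from the right end) (the support reaction has zero arm there).
Sandbag: 5.32 × 10 = 53.2 N down at 2.45 m → arm 0.32 m, τ = 53.2 × 0.32 = 17.02 N·m clockwise.
Net moment of known loads = 17.02 N·m clockwise.
An unknown mass m at 5.398 m has arm 2.628 m; its moment is m·g·2.628 counterclockwise.
Στ = 0 ⇒ m × 10 × 2.628 = 17.02 ⇒ m = 17.02 / (10 × 2.628) = 0.648 kg.

m ≈ 0.648 kg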